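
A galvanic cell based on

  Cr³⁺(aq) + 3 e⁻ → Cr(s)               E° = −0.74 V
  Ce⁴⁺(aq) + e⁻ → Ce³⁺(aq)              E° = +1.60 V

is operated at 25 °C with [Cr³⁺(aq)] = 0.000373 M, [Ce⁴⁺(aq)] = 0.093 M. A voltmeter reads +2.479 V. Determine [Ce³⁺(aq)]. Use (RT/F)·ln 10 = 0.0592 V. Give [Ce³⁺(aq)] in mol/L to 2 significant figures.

The Ce⁴⁺/Ce³⁺ couple has the larger reduction potential, so it is the cathode: E°cell = +1.60 − (−0.74) = +2.34 V and n = 3.
From the Nernst equation, log Q = n(E° − E)/0.0592 = 3·(+2.34 − (+2.479))/0.0592 = −7.044.
For 3 Ce⁴⁺(aq) + Cr(s) → 3 Ce³⁺(aq) + Cr³⁺(aq), the reaction quotient is Q = ([Ce³⁺(aq)]^3·[Cr³⁺(aq)]) / [Ce⁴⁺(aq)]^3.
Solving for the unknown gives log [Ce³⁺(aq)] = −2.237, so [Ce³⁺(aq)] ≈ 0.0058 M.

0.0058 M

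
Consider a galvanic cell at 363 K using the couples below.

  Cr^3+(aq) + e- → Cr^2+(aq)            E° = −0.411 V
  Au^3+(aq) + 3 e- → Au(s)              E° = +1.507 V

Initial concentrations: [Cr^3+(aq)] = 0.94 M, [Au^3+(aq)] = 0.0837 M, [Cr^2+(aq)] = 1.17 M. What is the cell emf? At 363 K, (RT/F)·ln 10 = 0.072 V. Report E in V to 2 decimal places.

Since E°(Au³⁺/Au) > E°(Cr³⁺/Cr²⁺), Au³⁺/Au serves as the cathode.
E°cell = +1.507 − (−0.411) = +1.918 V, with n = 3 electrons transferred.
Balancing gives Au^3+(aq) + 3 Cr^2+(aq) → Au(s) + 3 Cr^3+(aq); hence Q = [Cr^3+(aq)]^3 / ([Au^3+(aq)]·[Cr^2+(aq)]^3) = 6.2 (log Q = 0.792).
E = E° − (0.072/n)·log Q = +1.918 − (0.072/3)(0.792) = +1.90 V.

+1.90 V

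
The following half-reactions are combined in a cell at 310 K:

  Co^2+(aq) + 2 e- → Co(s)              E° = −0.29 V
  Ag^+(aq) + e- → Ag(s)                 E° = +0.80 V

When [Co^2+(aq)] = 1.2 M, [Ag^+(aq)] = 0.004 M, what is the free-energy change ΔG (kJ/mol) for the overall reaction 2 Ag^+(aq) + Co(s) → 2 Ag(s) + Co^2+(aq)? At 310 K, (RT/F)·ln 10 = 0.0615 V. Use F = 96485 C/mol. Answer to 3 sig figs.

The standard cell potential is +0.80 − (−0.29) = +1.09 V, with n = 2 electrons in the balanced equation.
Here Q = [Co^2+(aq)] / [Ag^+(aq)]^2 = 7.5×10^4 (log Q = 4.875), giving E = +1.09 − (0.0615/2)·(4.875) = +0.9401 V.
Finally ΔG = −nFE = −(2)(96485 C/mol)(+0.9401 V) = −181 kJ/mol.

−181 kJ/mol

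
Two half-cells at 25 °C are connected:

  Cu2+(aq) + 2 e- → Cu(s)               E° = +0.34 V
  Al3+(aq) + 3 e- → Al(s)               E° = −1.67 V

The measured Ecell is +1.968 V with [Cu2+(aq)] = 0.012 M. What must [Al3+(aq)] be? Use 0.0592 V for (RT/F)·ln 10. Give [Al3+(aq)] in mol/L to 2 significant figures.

0.18 M

Cu²⁺/Cu is the cathode (higher E°); E°cell = +0.34 − (−1.67) = +2.01 V with n = 6.
From the Nernst equation, log Q = n(E° − E)/0.0592 = 6·(+2.01 − (+1.968))/0.0592 = 4.257.
For 3 Cu2+(aq) + 2 Al(s) → 3 Cu(s) + 2 Al3+(aq), the reaction quotient is Q = [Al3+(aq)]^2 / [Cu2+(aq)]^3.
Solving for the unknown gives log [Al3+(aq)] = −0.753, so [Al3+(aq)] ≈ 0.18 M.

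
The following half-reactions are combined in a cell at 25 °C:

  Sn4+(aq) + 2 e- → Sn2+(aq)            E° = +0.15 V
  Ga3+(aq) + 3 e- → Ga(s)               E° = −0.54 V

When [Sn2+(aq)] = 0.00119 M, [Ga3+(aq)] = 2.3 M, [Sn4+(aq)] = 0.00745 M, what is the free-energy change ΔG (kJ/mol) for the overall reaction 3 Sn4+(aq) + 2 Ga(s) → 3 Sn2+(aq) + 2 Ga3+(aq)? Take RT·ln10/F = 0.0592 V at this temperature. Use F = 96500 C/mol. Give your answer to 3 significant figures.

−409 kJ/mol

E°cell = +0.15 − (−0.54) = +0.69 V; the balanced reaction transfers n = 6 electrons.
Here Q = ([Sn2+(aq)]^3·[Ga3+(aq)]^2) / [Sn4+(aq)]^3 = 0.0216 (log Q = −1.666), giving E = +0.69 − (0.0592/6)·(−1.666) = +0.7064 V.
Finally ΔG = −nFE = −(6)(96500 C/mol)(+0.7064 V) = −409 kJ/mol.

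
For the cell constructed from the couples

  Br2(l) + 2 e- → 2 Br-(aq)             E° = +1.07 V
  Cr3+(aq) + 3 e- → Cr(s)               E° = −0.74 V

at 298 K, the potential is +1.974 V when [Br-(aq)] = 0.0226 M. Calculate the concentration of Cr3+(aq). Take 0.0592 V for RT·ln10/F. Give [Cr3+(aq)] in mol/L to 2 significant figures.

The Br₂/Br⁻ couple has the larger reduction potential, so it is the cathode: E°cell = +1.07 − (−0.74) = +1.81 V and n = 6.
From the Nernst equation, log Q = n(E° − E)/0.0592 = 6·(+1.81 − (+1.974))/0.0592 = −16.622.
The balanced reaction is 3 Br2(l) + 2 Cr(s) → 6 Br-(aq) + 2 Cr3+(aq), so Q = [Br-(aq)]^6·[Cr3+(aq)]^2.
Solving for the unknown gives log [Cr3+(aq)] = −3.373, so [Cr3+(aq)] ≈ 0.00042 M.

0.00042 M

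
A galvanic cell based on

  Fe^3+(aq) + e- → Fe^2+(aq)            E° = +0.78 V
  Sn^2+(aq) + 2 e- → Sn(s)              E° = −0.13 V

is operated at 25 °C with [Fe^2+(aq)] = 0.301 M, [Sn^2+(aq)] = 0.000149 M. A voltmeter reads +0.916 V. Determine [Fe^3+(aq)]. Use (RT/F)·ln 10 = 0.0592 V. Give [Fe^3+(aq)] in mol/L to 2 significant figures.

0.0046 M

With Fe³⁺/Fe²⁺ at the cathode and Sn²⁺/Sn at the anode, E°cell = +0.78 − (−0.13) = +0.91 V (n = 2).
From the Nernst equation, log Q = n(E° − E)/0.0592 = 2·(+0.91 − (+0.916))/0.0592 = −0.203.
For 2 Fe^3+(aq) + Sn(s) → 2 Fe^2+(aq) + Sn^2+(aq), the reaction quotient is Q = ([Fe^2+(aq)]^2·[Sn^2+(aq)]) / [Fe^3+(aq)]^2.
Isolating [Fe^3+(aq)] in Q = 10^{−0.203} yields log [Fe^3+(aq)] = −2.333, i.e. 0.0046 M.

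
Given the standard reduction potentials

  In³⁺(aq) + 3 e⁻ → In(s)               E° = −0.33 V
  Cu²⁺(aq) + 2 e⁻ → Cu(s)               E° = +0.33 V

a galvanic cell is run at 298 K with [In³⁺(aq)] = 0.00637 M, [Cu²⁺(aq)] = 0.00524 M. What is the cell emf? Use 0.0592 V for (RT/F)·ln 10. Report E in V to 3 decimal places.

+0.636 V

Cu²⁺/Cu is reduced (cathode, E° = +0.33 V) and In³⁺/In is oxidized (anode).
The standard potential is +0.33 − (−0.33) = +0.66 V and the balanced reaction transfers n = 6 electrons.
The balanced reaction is 3 Cu²⁺(aq) + 2 In(s) → 3 Cu(s) + 2 In³⁺(aq), so Q = [In³⁺(aq)]^2 / [Cu²⁺(aq)]^3 = 282 and log Q = 2.450.
Applying E = E° − (RT ln10/nF)·log Q gives +0.66 − (0.0592/6)(2.450) = +0.636 V.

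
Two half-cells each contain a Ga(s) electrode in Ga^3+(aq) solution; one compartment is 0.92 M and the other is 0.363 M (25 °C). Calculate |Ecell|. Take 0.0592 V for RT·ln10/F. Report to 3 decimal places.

For a concentration cell E°cell = 0, since both electrodes use the same couple.
The compartment with the higher Ga^3+(aq) concentration (0.92 M) acts as the cathode; ions are reduced there and produced at the dilute (0.363 M) anode.
With n = 3, Ecell = −(0.0592/3)·log([dilute]/[conc]) = −(0.0592/3)·log(0.363/0.92) = +0.008 V.

0.008 V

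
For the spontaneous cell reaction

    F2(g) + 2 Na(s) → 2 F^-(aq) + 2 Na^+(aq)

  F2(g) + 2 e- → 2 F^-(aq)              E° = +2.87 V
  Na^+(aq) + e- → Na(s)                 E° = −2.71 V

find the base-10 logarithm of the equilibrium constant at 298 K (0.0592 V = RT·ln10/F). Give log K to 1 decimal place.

The F₂/F⁻ couple is reduced (cathode); E°cell = +2.87 − (−2.71) = +5.58 V with n = 2.
At equilibrium E = 0, so log K = nE°cell / 0.0592 = (2)(+5.58) / 0.0592 = 188.5.

log K = 188.5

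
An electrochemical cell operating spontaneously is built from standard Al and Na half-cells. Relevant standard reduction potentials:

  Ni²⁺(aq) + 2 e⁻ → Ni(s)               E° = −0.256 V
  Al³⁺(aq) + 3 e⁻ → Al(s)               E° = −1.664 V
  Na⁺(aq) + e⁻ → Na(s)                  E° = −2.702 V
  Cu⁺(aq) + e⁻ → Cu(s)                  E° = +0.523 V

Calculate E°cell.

+1.038 V

The Al³⁺/Al couple has the higher E°, so Al ion is reduced (cathode) and Na is oxidized (anode).
E°cell = E°(cathode) − E°(anode) = −1.664 − (−2.702) = +1.038 V.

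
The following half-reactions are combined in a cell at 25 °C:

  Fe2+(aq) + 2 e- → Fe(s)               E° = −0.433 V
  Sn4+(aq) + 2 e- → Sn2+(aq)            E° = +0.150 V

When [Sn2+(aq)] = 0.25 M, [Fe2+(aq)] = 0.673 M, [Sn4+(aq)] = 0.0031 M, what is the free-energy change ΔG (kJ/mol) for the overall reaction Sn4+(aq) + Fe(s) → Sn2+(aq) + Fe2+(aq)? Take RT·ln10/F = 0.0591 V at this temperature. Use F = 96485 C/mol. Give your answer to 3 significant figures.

The standard cell potential is +0.150 − (−0.433) = +0.583 V, with n = 2 electrons in the balanced equation.
The reaction quotient is ([Sn2+(aq)]·[Fe2+(aq)]) / [Sn4+(aq)] = 54.3; by Nernst, E = +0.583 − (0.0591/2)(1.735) = +0.5317 V.
Then ΔG = −nFE = −2 × 96485 × +0.5317 J/mol = −103 kJ/mol.

−103 kJ/mol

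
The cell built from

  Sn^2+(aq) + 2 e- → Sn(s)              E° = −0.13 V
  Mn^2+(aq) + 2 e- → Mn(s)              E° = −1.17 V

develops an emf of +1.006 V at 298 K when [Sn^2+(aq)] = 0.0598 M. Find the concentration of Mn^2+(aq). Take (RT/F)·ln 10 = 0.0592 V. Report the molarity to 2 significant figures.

0.84 M

The Sn²⁺/Sn couple has the larger reduction potential, so it is the cathode: E°cell = −0.13 − (−1.17) = +1.04 V and n = 2.
From the Nernst equation, log Q = n(E° − E)/0.0592 = 2·(+1.04 − (+1.006))/0.0592 = 1.149.
Balancing electrons gives Sn^2+(aq) + Mn(s) → Sn(s) + Mn^2+(aq); thus Q = [Mn^2+(aq)] / [Sn^2+(aq)].
Isolating [Mn^2+(aq)] in Q = 10^{1.149} yields log [Mn^2+(aq)] = −0.074, i.e. 0.84 M.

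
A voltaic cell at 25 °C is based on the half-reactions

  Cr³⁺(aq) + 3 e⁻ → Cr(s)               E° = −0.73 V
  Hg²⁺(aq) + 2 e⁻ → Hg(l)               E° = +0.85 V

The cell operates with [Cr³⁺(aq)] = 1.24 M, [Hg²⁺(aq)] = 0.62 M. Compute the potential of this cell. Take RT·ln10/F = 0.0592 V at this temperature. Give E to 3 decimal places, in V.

The Hg²⁺/Hg couple has the more positive E°, so it is the cathode; Cr³⁺/Cr is the anode.
E°cell = E°cat − E°an = +0.85 − (−0.73) = +1.58 V; n = 6.
Balancing gives 3 Hg²⁺(aq) + 2 Cr(s) → 3 Hg(l) + 2 Cr³⁺(aq); hence Q = [Cr³⁺(aq)]^2 / [Hg²⁺(aq)]^3 = 6.45 (log Q = 0.810).
Applying E = E° − (RT ln10/nF)·log Q gives +1.58 − (0.0592/6)(0.810) = +1.572 V.

+1.572 V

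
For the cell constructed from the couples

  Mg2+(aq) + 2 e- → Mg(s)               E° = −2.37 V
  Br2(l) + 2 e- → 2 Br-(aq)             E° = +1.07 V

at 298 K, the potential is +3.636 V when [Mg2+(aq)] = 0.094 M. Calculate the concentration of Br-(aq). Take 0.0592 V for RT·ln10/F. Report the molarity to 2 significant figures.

0.0016 M

Br₂/Br⁻ is the cathode (higher E°); E°cell = +1.07 − (−2.37) = +3.44 V with n = 2.
Rearranging E = E° − (0.0592/n)·log Q gives log Q = 2(+3.44 − (+3.636))/0.0592 = −6.622.
For Br2(l) + Mg(s) → 2 Br-(aq) + Mg2+(aq), the reaction quotient is Q = [Br-(aq)]^2·[Mg2+(aq)].
Solving for the unknown gives log [Br-(aq)] = −2.798, so [Br-(aq)] ≈ 0.0016 M.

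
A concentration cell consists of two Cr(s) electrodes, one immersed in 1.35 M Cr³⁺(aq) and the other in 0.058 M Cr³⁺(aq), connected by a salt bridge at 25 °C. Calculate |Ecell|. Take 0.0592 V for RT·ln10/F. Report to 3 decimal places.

For a concentration cell E°cell = 0, since both electrodes use the same couple.
The compartment with the higher Cr³⁺(aq) concentration (1.35 M) acts as the cathode; ions are reduced there and produced at the dilute (0.058 M) anode.
With n = 3, Ecell = −(0.0592/3)·log([dilute]/[conc]) = −(0.0592/3)·log(0.058/1.35) = +0.027 V.

0.027 V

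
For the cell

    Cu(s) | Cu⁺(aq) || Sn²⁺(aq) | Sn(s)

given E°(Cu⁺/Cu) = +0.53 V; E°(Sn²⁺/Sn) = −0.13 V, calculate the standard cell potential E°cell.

By convention the left-hand electrode in cell notation is the anode (oxidation) and the right-hand electrode is the cathode (reduction).
E°cell = E°(right) − E°(left) = −0.13 − (+0.53) = −0.66 V.
The negative sign shows that, as written, the cell would require an external voltage to drive the reaction.

−0.66 V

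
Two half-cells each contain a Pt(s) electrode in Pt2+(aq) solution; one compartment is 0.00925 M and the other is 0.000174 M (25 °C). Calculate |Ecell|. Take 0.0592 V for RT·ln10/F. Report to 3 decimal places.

For a concentration cell E°cell = 0, since both electrodes use the same couple.
The compartment with the higher Pt2+(aq) concentration (0.00925 M) acts as the cathode; ions are reduced there and produced at the dilute (0.000174 M) anode.
With n = 2, Ecell = −(0.0592/2)·log([dilute]/[conc]) = −(0.0592/2)·log(0.000174/0.00925) = +0.051 V.

0.051 V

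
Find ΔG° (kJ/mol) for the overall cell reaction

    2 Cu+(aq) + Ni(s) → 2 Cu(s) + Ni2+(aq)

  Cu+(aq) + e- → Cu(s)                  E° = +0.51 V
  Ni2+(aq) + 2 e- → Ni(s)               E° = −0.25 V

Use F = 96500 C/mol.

−147 kJ/mol

In the reaction as written Cu+(aq) is reduced, so the Cu⁺/Cu couple is the cathode and Ni²⁺/Ni is the anode.
E°cell = +0.51 − (−0.25) = +0.76 V; balancing electrons gives n = 2.
ΔG° = −nFE°cell = −(2)(96500)(+0.76) J/mol = −147 kJ/mol.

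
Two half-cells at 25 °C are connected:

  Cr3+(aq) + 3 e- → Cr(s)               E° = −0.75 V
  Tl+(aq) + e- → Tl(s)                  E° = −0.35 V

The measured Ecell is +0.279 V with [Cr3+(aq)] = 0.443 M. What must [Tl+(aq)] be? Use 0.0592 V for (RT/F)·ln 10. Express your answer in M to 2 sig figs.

0.0069 M

Tl⁺/Tl is the cathode (higher E°); E°cell = −0.35 − (−0.75) = +0.40 V with n = 3.
Rearranging E = E° − (0.0592/n)·log Q gives log Q = 3(+0.40 − (+0.279))/0.0592 = 6.132.
The balanced reaction is 3 Tl+(aq) + Cr(s) → 3 Tl(s) + Cr3+(aq), so Q = [Cr3+(aq)] / [Tl+(aq)]^3.
Solving for the unknown gives log [Tl+(aq)] = −2.162, so [Tl+(aq)] ≈ 0.0069 M.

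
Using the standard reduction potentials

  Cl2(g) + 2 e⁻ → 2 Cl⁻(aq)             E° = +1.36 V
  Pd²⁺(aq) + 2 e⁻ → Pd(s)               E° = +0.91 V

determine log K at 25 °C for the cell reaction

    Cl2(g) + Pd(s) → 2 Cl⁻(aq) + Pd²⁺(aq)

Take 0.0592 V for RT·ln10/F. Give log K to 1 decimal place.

The Cl₂/Cl⁻ couple is reduced (cathode); E°cell = +1.36 − (+0.91) = +0.45 V with n = 2.
At equilibrium E = 0, so log K = nE°cell / 0.0592 = (2)(+0.45) / 0.0592 = 15.2.

log K = 15.2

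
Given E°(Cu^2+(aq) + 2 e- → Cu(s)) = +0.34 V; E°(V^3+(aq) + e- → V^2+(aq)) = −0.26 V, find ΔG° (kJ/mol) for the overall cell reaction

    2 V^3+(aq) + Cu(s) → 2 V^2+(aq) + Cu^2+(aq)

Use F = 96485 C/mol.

+116 kJ/mol

In the reaction as written V^3+(aq) is reduced, so the V³⁺/V²⁺ couple is the cathode and Cu²⁺/Cu is the anode.
E°cell = −0.26 − (+0.34) = −0.60 V; balancing electrons gives n = 2.
ΔG° = −nFE°cell = −(2)(96485)(−0.60) J/mol = +116 kJ/mol.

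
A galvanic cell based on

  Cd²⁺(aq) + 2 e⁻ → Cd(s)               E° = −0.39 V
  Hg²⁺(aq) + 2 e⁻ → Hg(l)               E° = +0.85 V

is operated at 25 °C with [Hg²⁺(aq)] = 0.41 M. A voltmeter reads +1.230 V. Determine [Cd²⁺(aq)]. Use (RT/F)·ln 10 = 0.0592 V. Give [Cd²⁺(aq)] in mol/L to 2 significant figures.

0.89 M

Hg²⁺/Hg is the cathode (higher E°); E°cell = +0.85 − (−0.39) = +1.24 V with n = 2.
Rearranging E = E° − (0.0592/n)·log Q gives log Q = 2(+1.24 − (+1.230))/0.0592 = 0.338.
Balancing electrons gives Hg²⁺(aq) + Cd(s) → Hg(l) + Cd²⁺(aq); thus Q = [Cd²⁺(aq)] / [Hg²⁺(aq)].
Substituting the known concentrations and solving, log [Cd²⁺(aq)] = −0.049 and [Cd²⁺(aq)] = 0.89 M.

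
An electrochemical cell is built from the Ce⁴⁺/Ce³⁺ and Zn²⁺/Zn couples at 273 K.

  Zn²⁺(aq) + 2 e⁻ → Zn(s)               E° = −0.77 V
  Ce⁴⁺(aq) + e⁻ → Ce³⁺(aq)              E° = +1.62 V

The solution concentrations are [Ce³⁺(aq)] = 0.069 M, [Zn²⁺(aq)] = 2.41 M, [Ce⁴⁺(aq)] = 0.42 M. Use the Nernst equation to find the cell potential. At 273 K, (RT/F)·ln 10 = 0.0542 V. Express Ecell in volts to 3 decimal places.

+2.422 V

Since E°(Ce⁴⁺/Ce³⁺) > E°(Zn²⁺/Zn), Ce⁴⁺/Ce³⁺ serves as the cathode.
E°cell = E°cat − E°an = +1.62 − (−0.77) = +2.39 V; n = 2.
For the overall reaction 2 Ce⁴⁺(aq) + Zn(s) → 2 Ce³⁺(aq) + Zn²⁺(aq), Q = ([Ce³⁺(aq)]^2·[Zn²⁺(aq)]) / [Ce⁴⁺(aq)]^2 = 0.065, giving log Q = −1.187.
By the Nernst equation, E = +2.39 − (0.0542/2)·(−1.187) = +2.422 V.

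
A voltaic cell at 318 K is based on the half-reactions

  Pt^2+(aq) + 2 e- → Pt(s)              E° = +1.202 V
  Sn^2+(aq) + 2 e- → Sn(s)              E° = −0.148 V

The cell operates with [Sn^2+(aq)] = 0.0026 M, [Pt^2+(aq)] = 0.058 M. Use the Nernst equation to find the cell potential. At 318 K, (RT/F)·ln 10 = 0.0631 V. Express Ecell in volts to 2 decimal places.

+1.39 V

Pt²⁺/Pt is reduced (cathode, E° = +1.202 V) and Sn²⁺/Sn is oxidized (anode).
E°cell = E°cat − E°an = +1.202 − (−0.148) = +1.350 V; n = 2.
Balancing gives Pt^2+(aq) + Sn(s) → Pt(s) + Sn^2+(aq); hence Q = [Sn^2+(aq)] / [Pt^2+(aq)] = 0.0448 (log Q = −1.348).
E = E° − (0.0631/n)·log Q = +1.350 − (0.0631/2)(−1.348) = +1.39 V.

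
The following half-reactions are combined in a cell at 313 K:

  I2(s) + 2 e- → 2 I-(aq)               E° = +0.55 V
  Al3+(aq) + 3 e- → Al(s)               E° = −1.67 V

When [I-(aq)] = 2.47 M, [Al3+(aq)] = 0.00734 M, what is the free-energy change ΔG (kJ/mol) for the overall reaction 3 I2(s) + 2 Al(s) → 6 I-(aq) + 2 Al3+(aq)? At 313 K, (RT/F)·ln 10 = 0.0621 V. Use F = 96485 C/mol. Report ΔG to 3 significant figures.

−1300 kJ/mol

E°cell = +0.55 − (−1.67) = +2.22 V; the balanced reaction transfers n = 6 electrons.
The reaction quotient is [I-(aq)]^6·[Al3+(aq)]^2 = 0.0122; by Nernst, E = +2.22 − (0.0621/6)(−1.912) = +2.2398 V.
Finally ΔG = −nFE = −(6)(96485 C/mol)(+2.2398 V) = −1300 kJ/mol.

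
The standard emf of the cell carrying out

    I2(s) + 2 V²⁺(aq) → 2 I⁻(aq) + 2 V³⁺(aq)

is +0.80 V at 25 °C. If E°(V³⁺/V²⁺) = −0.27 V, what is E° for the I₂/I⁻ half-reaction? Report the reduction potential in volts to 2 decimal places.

+0.53 V

In the reaction as written the I₂/I⁻ couple is reduced (cathode) and V³⁺/V²⁺ is oxidized (anode), so E°cell = E°(I₂/I⁻) − E°(V³⁺/V²⁺).
E°(I₂/I⁻) = E°cell + E°(anode) = +0.80 + (−0.27) = +0.53 V.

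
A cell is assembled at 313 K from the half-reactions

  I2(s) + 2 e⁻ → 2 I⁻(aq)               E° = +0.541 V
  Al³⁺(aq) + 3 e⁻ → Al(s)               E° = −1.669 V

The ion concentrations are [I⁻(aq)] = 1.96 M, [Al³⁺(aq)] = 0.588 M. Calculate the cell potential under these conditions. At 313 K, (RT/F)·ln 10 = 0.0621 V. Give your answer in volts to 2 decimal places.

+2.20 V

The I₂/I⁻ couple has the more positive E°, so it is the cathode; Al³⁺/Al is the anode.
E°cell = +0.541 − (−1.669) = +2.210 V, with n = 6 electrons transferred.
Balancing gives 3 I2(s) + 2 Al(s) → 6 I⁻(aq) + 2 Al³⁺(aq); hence Q = [I⁻(aq)]^6·[Al³⁺(aq)]^2 = 19.6 (log Q = 1.292).
Applying E = E° − (RT ln10/nF)·log Q gives +2.210 − (0.0621/6)(1.292) = +2.20 V.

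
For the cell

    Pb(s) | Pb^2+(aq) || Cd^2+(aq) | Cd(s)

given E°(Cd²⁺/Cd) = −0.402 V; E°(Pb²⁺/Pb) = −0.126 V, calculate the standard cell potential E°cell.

−0.276 V

By convention the left-hand electrode in cell notation is the anode (oxidation) and the right-hand electrode is the cathode (reduction).
E°cell = E°(right) − E°(left) = −0.402 − (−0.126) = −0.276 V.
The negative sign shows that, as written, the cell would require an external voltage to drive the reaction.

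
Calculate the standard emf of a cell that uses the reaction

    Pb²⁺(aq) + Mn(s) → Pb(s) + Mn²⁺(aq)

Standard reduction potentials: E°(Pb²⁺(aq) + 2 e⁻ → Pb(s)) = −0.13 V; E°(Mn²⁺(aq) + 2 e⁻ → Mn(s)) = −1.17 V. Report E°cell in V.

+1.04 V

Pb²⁺(aq) gains electrons, so the Pb²⁺/Pb couple is the cathode; the Mn²⁺/Mn couple is the anode.
E°cell = E°(cathode) − E°(anode) = −0.13 − (−1.17) = +1.04 V.
The positive value indicates the reaction is spontaneous as written.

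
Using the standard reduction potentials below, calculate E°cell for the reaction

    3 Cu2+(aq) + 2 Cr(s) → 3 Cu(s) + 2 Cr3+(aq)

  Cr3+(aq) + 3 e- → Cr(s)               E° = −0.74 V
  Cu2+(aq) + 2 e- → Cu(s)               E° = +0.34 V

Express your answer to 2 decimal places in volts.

Cu2+(aq) gains electrons, so the Cu²⁺/Cu couple is the cathode; the Cr³⁺/Cr couple is the anode.
E°cell = E°(cathode) − E°(anode) = +0.34 − (−0.74) = +1.08 V.
The positive value indicates the reaction is spontaneous as written.

+1.08 V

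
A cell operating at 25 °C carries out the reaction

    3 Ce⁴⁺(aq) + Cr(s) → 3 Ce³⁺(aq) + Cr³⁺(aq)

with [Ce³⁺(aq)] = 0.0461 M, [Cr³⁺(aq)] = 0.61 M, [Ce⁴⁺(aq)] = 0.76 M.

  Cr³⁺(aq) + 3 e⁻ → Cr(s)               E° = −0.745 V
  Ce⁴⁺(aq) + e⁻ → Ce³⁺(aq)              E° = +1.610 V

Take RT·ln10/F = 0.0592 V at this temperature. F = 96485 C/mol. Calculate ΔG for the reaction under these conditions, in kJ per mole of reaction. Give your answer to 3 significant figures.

E°cell = +1.610 − (−0.745) = +2.355 V; the balanced reaction transfers n = 3 electrons.
The reaction quotient is ([Ce³⁺(aq)]^3·[Cr³⁺(aq)]) / [Ce⁴⁺(aq)]^3 = 0.000136; by Nernst, E = +2.355 − (0.0592/3)(−3.866) = +2.4313 V.
Finally ΔG = −nFE = −(3)(96485 C/mol)(+2.4313 V) = −704 kJ/mol.

−704 kJ/mol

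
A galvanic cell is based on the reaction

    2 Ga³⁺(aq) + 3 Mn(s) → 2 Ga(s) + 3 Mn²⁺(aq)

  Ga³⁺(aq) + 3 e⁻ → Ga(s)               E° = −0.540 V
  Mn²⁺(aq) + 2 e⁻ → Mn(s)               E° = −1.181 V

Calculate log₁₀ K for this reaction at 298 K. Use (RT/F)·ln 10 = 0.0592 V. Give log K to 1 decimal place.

The Ga³⁺/Ga couple is reduced (cathode); E°cell = −0.540 − (−1.181) = +0.641 V with n = 6.
At equilibrium E = 0, so log K = nE°cell / 0.0592 = (6)(+0.641) / 0.0592 = 65.0.

log K = 65.0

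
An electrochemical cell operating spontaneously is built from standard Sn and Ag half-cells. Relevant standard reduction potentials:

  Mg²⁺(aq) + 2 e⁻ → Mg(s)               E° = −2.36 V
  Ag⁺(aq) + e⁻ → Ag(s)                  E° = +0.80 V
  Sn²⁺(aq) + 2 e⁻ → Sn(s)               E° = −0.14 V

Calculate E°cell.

The Ag⁺/Ag couple has the higher E°, so Ag ion is reduced (cathode) and Sn is oxidized (anode).
E°cell = E°(cathode) − E°(anode) = +0.80 − (−0.14) = +0.94 V.

+0.94 V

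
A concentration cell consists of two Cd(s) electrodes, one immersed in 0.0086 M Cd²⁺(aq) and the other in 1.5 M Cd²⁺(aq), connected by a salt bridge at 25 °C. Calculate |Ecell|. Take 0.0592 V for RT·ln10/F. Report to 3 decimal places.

For a concentration cell E°cell = 0, since both electrodes use the same couple.
The compartment with the higher Cd²⁺(aq) concentration (1.5 M) acts as the cathode; ions are reduced there and produced at the dilute (0.0086 M) anode.
With n = 2, Ecell = −(0.0592/2)·log([dilute]/[conc]) = −(0.0592/2)·log(0.0086/1.5) = +0.066 V.

0.066 V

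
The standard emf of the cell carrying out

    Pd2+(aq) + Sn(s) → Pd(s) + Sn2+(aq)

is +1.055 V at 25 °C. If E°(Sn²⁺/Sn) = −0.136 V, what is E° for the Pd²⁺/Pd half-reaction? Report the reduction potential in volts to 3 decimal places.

In the reaction as written the Pd²⁺/Pd couple is reduced (cathode) and Sn²⁺/Sn is oxidized (anode), so E°cell = E°(Pd²⁺/Pd) − E°(Sn²⁺/Sn).
E°(Pd²⁺/Pd) = E°cell + E°(anode) = +1.055 + (−0.136) = +0.919 V.

+0.919 V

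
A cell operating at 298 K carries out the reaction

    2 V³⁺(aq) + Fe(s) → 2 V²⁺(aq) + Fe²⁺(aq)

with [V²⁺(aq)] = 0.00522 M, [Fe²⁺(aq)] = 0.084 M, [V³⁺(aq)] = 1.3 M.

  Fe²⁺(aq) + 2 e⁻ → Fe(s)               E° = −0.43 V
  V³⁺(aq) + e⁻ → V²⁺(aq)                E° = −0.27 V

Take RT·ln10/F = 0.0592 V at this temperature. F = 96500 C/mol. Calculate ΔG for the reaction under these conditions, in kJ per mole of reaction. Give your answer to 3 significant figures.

−64.4 kJ/mol

With V³⁺/V²⁺ reduced at the cathode, E°cell = −0.27 − (−0.43) = +0.16 V and n = 2.
Here Q = ([V²⁺(aq)]^2·[Fe²⁺(aq)]) / [V³⁺(aq)]^2 = 1.35×10^−6 (log Q = −5.868), giving E = +0.16 − (0.0592/2)·(−5.868) = +0.3337 V.
ΔG = −nFE = −(2)(96500)(+0.3337) J/mol = −64.4 kJ/mol.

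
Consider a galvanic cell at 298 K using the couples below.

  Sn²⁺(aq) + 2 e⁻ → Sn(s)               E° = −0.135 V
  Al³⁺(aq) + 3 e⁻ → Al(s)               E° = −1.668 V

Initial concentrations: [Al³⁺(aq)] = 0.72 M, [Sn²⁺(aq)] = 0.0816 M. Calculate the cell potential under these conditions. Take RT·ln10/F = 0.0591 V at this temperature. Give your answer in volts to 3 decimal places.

Sn²⁺/Sn is reduced (cathode, E° = −0.135 V) and Al³⁺/Al is oxidized (anode).
E°cell = −0.135 − (−1.668) = +1.533 V, with n = 6 electrons transferred.
Balancing gives 3 Sn²⁺(aq) + 2 Al(s) → 3 Sn(s) + 2 Al³⁺(aq); hence Q = [Al³⁺(aq)]^2 / [Sn²⁺(aq)]^3 = 954 (log Q = 2.980).
E = E° − (0.0591/n)·log Q = +1.533 − (0.0591/6)(2.980) = +1.504 V.

+1.504 V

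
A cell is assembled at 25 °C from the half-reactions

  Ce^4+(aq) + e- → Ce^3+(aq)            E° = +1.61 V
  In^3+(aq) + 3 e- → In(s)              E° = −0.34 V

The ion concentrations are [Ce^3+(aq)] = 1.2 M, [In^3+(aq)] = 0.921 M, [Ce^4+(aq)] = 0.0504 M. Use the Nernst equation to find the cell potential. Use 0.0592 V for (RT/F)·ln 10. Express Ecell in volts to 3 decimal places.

+1.869 V

Ce⁴⁺/Ce³⁺ is reduced (cathode, E° = +1.61 V) and In³⁺/In is oxidized (anode).
E°cell = +1.61 − (−0.34) = +1.95 V, with n = 3 electrons transferred.
For the overall reaction 3 Ce^4+(aq) + In(s) → 3 Ce^3+(aq) + In^3+(aq), Q = ([Ce^3+(aq)]^3·[In^3+(aq)]) / [Ce^4+(aq)]^3 = 1.24×10^4, giving log Q = 4.095.
Applying E = E° − (RT ln10/nF)·log Q gives +1.95 − (0.0592/3)(4.095) = +1.869 V.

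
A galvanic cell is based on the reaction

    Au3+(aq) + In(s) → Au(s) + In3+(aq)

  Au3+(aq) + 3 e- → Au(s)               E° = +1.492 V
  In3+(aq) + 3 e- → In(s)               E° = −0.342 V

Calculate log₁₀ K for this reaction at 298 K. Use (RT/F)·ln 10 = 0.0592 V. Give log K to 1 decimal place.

The Au³⁺/Au couple is reduced (cathode); E°cell = +1.492 − (−0.342) = +1.834 V with n = 3.
At equilibrium E = 0, so log K = nE°cell / 0.0592 = (3)(+1.834) / 0.0592 = 92.9.

log K = 92.9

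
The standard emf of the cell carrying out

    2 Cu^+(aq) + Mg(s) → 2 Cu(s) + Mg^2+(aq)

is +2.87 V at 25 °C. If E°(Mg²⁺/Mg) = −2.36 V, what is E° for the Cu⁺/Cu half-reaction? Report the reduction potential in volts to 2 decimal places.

In the reaction as written the Cu⁺/Cu couple is reduced (cathode) and Mg²⁺/Mg is oxidized (anode), so E°cell = E°(Cu⁺/Cu) − E°(Mg²⁺/Mg).
E°(Cu⁺/Cu) = E°cell + E°(anode) = +2.87 + (−2.36) = +0.51 V.

+0.51 V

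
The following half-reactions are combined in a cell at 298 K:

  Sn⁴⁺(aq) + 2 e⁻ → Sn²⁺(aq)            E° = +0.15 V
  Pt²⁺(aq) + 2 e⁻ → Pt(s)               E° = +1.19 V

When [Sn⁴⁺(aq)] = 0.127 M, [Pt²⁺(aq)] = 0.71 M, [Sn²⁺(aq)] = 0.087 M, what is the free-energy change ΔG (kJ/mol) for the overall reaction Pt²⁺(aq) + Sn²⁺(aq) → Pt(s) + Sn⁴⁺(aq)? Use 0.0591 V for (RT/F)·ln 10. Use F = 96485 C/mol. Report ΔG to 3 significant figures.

−199 kJ/mol

With Pt²⁺/Pt reduced at the cathode, E°cell = +1.19 − (+0.15) = +1.04 V and n = 2.
Q = [Sn⁴⁺(aq)] / ([Pt²⁺(aq)]·[Sn²⁺(aq)]) = 2.06, so log Q = 0.313 and E = +1.04 − (0.0591/2)(0.313) = +1.0308 V.
ΔG = −nFE = −(2)(96485)(+1.0308) J/mol = −199 kJ/mol.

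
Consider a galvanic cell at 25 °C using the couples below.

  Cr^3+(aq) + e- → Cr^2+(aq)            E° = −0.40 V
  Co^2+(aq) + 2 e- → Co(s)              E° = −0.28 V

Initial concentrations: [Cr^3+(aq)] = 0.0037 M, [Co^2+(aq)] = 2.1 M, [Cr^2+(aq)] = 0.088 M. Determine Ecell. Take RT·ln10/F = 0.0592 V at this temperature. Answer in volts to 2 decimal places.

Co²⁺/Co is reduced (cathode, E° = −0.28 V) and Cr³⁺/Cr²⁺ is oxidized (anode).
E°cell = E°cat − E°an = −0.28 − (−0.40) = +0.12 V; n = 2.
For the overall reaction Co^2+(aq) + 2 Cr^2+(aq) → Co(s) + 2 Cr^3+(aq), Q = [Cr^3+(aq)]^2 / ([Co^2+(aq)]·[Cr^2+(aq)]^2) = 0.000842, giving log Q = −3.075.
E = E° − (0.0592/n)·log Q = +0.12 − (0.0592/2)(−3.075) = +0.21 V.

+0.21 V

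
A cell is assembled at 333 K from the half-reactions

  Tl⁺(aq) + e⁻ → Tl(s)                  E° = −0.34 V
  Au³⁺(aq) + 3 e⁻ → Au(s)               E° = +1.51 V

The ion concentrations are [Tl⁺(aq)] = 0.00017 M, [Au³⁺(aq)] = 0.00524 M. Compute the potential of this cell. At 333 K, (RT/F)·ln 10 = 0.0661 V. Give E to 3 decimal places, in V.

+2.049 V

Au³⁺/Au is reduced (cathode, E° = +1.51 V) and Tl⁺/Tl is oxidized (anode).
E°cell = E°cat − E°an = +1.51 − (−0.34) = +1.85 V; n = 3.
The balanced reaction is Au³⁺(aq) + 3 Tl(s) → Au(s) + 3 Tl⁺(aq), so Q = [Tl⁺(aq)]^3 / [Au³⁺(aq)] = 9.38×10^−10 and log Q = −9.028.
By the Nernst equation, E = +1.85 − (0.0661/3)·(−9.028) = +2.049 V.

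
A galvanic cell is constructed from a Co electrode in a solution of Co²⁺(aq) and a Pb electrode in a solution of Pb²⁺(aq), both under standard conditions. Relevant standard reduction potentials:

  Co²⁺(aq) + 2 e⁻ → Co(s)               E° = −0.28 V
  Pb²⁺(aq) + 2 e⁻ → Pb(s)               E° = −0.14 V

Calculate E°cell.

The Pb²⁺/Pb couple has the higher E°, so Pb ion is reduced (cathode) and Co is oxidized (anode).
E°cell = E°(cathode) − E°(anode) = −0.14 − (−0.28) = +0.14 V.

+0.14 V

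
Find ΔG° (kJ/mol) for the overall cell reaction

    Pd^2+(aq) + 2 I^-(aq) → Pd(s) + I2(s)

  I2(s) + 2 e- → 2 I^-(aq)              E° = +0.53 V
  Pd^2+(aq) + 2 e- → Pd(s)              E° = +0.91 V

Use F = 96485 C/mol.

In the reaction as written Pd^2+(aq) is reduced, so the Pd²⁺/Pd couple is the cathode and I₂/I⁻ is the anode.
E°cell = +0.91 − (+0.53) = +0.38 V; balancing electrons gives n = 2.
ΔG° = −nFE°cell = −(2)(96485)(+0.38) J/mol = −73.3 kJ/mol.

−73.3 kJ/mol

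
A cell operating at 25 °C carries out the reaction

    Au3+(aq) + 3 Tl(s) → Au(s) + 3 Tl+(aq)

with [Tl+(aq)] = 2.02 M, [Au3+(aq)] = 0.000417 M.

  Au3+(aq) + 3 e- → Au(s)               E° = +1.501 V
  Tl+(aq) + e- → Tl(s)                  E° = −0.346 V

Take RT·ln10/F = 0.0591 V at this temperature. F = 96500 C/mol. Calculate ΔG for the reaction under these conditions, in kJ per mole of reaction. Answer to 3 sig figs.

With Au³⁺/Au reduced at the cathode, E°cell = +1.501 − (−0.346) = +1.847 V and n = 3.
Q = [Tl+(aq)]^3 / [Au3+(aq)] = 1.98×10^4, so log Q = 4.296 and E = +1.847 − (0.0591/3)(4.296) = +1.7624 V.
ΔG = −nFE = −(3)(96500)(+1.7624) J/mol = −510 kJ/mol.

−510 kJ/mol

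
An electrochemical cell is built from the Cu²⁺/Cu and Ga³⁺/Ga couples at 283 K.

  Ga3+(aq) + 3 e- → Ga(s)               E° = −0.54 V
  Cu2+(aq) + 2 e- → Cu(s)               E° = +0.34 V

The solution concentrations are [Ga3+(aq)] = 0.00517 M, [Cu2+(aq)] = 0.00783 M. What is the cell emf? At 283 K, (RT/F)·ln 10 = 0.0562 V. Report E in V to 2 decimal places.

+0.86 V

The Cu²⁺/Cu couple has the more positive E°, so it is the cathode; Ga³⁺/Ga is the anode.
The standard potential is +0.34 − (−0.54) = +0.88 V and the balanced reaction transfers n = 6 electrons.
For the overall reaction 3 Cu2+(aq) + 2 Ga(s) → 3 Cu(s) + 2 Ga3+(aq), Q = [Ga3+(aq)]^2 / [Cu2+(aq)]^3 = 55.7, giving log Q = 1.746.
By the Nernst equation, E = +0.88 − (0.0562/6)·(1.746) = +0.86 V.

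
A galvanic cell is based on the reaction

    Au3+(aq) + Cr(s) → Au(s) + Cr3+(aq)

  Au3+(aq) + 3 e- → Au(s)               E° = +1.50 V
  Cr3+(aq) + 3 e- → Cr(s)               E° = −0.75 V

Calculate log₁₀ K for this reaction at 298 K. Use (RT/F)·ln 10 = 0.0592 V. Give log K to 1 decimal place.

log K = 114.0

The Au³⁺/Au couple is reduced (cathode); E°cell = +1.50 − (−0.75) = +2.25 V with n = 3.
At equilibrium E = 0, so log K = nE°cell / 0.0592 = (3)(+2.25) / 0.0592 = 114.0.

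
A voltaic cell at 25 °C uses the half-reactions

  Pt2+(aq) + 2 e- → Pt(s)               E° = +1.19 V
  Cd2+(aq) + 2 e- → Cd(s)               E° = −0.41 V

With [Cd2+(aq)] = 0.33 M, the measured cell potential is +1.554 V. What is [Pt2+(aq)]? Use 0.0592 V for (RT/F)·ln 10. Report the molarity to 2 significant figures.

Pt²⁺/Pt is the cathode (higher E°); E°cell = +1.19 − (−0.41) = +1.60 V with n = 2.
Rearranging E = E° − (0.0592/n)·log Q gives log Q = 2(+1.60 − (+1.554))/0.0592 = 1.554.
The balanced reaction is Pt2+(aq) + Cd(s) → Pt(s) + Cd2+(aq), so Q = [Cd2+(aq)] / [Pt2+(aq)].
Isolating [Pt2+(aq)] in Q = 10^{1.554} yields log [Pt2+(aq)] = −2.035, i.e. 0.0092 M.

0.0092 M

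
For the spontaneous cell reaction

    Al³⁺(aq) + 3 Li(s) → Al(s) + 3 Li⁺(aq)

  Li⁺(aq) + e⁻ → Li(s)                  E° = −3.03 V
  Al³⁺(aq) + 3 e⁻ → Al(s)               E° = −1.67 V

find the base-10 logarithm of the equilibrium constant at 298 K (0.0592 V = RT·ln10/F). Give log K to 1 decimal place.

The Al³⁺/Al couple is reduced (cathode); E°cell = −1.67 − (−3.03) = +1.36 V with n = 3.
At equilibrium E = 0, so log K = nE°cell / 0.0592 = (3)(+1.36) / 0.0592 = 68.9.

log K = 68.9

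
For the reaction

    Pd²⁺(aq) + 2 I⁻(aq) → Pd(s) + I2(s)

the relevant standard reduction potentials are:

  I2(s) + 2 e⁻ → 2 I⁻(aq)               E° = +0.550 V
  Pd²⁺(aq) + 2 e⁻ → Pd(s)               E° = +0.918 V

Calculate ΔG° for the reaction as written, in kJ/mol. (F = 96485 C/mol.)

−71.0 kJ/mol

In the reaction as written Pd²⁺(aq) is reduced, so the Pd²⁺/Pd couple is the cathode and I₂/I⁻ is the anode.
E°cell = +0.918 − (+0.550) = +0.368 V; balancing electrons gives n = 2.
ΔG° = −nFE°cell = −(2)(96485)(+0.368) J/mol = −71.0 kJ/mol.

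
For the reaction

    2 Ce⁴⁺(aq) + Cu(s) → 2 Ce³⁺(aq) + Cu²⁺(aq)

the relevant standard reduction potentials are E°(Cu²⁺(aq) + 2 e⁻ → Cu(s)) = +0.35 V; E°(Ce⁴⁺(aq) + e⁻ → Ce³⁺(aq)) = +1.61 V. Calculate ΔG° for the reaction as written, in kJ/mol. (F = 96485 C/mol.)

−243 kJ/mol

In the reaction as written Ce⁴⁺(aq) is reduced, so the Ce⁴⁺/Ce³⁺ couple is the cathode and Cu²⁺/Cu is the anode.
E°cell = +1.61 − (+0.35) = +1.26 V; balancing electrons gives n = 2.
ΔG° = −nFE°cell = −(2)(96485)(+1.26) J/mol = −243 kJ/mol.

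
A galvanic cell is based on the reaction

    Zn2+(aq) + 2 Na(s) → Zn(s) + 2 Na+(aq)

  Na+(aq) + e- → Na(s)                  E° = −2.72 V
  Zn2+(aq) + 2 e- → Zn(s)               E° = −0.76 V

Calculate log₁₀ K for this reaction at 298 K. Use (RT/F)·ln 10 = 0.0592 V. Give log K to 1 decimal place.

log K = 66.2

The Zn²⁺/Zn couple is reduced (cathode); E°cell = −0.76 − (−2.72) = +1.96 V with n = 2.
At equilibrium E = 0, so log K = nE°cell / 0.0592 = (2)(+1.96) / 0.0592 = 66.2.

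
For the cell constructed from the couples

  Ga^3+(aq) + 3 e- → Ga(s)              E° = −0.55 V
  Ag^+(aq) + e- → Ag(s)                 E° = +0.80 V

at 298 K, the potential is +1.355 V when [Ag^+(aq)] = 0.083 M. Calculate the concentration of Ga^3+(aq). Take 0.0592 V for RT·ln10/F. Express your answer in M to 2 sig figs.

With Ag⁺/Ag at the cathode and Ga³⁺/Ga at the anode, E°cell = +0.80 − (−0.55) = +1.35 V (n = 3).
From the Nernst equation, log Q = n(E° − E)/0.0592 = 3·(+1.35 − (+1.355))/0.0592 = −0.253.
Balancing electrons gives 3 Ag^+(aq) + Ga(s) → 3 Ag(s) + Ga^3+(aq); thus Q = [Ga^3+(aq)] / [Ag^+(aq)]^3.
Isolating [Ga^3+(aq)] in Q = 10^{−0.253} yields log [Ga^3+(aq)] = −3.496, i.e. 0.00032 M.

0.00032 M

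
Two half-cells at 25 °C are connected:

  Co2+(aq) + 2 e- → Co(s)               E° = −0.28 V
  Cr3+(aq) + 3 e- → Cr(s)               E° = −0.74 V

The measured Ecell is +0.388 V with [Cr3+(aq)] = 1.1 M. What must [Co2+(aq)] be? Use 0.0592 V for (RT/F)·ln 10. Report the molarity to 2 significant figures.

0.0039 M

With Co²⁺/Co at the cathode and Cr³⁺/Cr at the anode, E°cell = −0.28 − (−0.74) = +0.46 V (n = 6).
Since E = E° − (0.0592/n)·log Q, log Q = n(E° − E)/0.0592 = 7.297.
Balancing electrons gives 3 Co2+(aq) + 2 Cr(s) → 3 Co(s) + 2 Cr3+(aq); thus Q = [Cr3+(aq)]^2 / [Co2+(aq)]^3.
Isolating [Co2+(aq)] in Q = 10^{7.297} yields log [Co2+(aq)] = −2.405, i.e. 0.0039 M.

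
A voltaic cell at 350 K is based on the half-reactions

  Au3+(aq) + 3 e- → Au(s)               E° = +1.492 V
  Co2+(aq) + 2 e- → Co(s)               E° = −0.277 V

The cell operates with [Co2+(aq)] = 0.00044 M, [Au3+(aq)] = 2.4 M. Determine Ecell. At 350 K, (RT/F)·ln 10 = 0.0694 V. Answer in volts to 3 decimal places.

The Au³⁺/Au couple has the more positive E°, so it is the cathode; Co²⁺/Co is the anode.
E°cell = +1.492 − (−0.277) = +1.769 V, with n = 6 electrons transferred.
Balancing gives 2 Au3+(aq) + 3 Co(s) → 2 Au(s) + 3 Co2+(aq); hence Q = [Co2+(aq)]^3 / [Au3+(aq)]^2 = 1.48×10^−11 (log Q = −10.830).
E = E° − (0.0694/n)·log Q = +1.769 − (0.0694/6)(−10.830) = +1.894 V.

+1.894 V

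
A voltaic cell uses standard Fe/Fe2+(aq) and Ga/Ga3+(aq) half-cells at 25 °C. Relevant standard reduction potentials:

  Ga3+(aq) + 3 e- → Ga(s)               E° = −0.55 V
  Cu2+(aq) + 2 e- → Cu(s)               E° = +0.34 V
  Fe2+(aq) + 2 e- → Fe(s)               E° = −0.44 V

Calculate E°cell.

+0.11 V

Of the two couples in this cell, the one with the more positive reduction potential is reduced at the cathode: here that is Fe²⁺/Fe (−0.44 V); Ga³⁺/Ga (−0.55 V) is the anode.
E°cell = E°(cathode) − E°(anode) = −0.44 − (−0.55) = +0.11 V.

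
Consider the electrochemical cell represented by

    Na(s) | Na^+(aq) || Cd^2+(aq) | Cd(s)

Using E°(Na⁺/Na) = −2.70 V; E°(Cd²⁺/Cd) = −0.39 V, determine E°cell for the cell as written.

By convention the left-hand electrode in cell notation is the anode (oxidation) and the right-hand electrode is the cathode (reduction).
E°cell = E°(right) − E°(left) = −0.39 − (−2.70) = +2.31 V.

+2.31 V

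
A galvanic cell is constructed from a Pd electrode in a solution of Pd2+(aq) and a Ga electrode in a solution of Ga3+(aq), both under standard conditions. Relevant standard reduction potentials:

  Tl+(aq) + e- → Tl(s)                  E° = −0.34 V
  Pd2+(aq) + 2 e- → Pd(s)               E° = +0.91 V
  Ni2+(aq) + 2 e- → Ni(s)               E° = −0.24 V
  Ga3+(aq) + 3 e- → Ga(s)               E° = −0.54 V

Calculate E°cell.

+1.45 V

Of the two couples in this cell, the one with the more positive reduction potential is reduced at the cathode: here that is Pd²⁺/Pd (+0.91 V); Ga³⁺/Ga (−0.54 V) is the anode.
E°cell = E°(cathode) − E°(anode) = +0.91 − (−0.54) = +1.45 V.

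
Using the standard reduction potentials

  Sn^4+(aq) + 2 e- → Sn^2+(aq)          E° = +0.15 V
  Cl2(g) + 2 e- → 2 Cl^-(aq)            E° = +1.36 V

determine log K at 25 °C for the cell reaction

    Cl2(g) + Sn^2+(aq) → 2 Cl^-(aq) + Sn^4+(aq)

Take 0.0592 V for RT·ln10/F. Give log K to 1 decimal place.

The Cl₂/Cl⁻ couple is reduced (cathode); E°cell = +1.36 − (+0.15) = +1.21 V with n = 2.
At equilibrium E = 0, so log K = nE°cell / 0.0592 = (2)(+1.21) / 0.0592 = 40.9.

log K = 40.9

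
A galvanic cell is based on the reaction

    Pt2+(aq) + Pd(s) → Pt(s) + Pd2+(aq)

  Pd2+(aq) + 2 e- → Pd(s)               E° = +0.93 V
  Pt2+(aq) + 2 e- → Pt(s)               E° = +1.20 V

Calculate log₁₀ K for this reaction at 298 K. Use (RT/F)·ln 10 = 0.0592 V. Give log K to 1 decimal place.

The Pt²⁺/Pt couple is reduced (cathode); E°cell = +1.20 − (+0.93) = +0.27 V with n = 2.
At equilibrium E = 0, so log K = nE°cell / 0.0592 = (2)(+0.27) / 0.0592 = 9.1.

log K = 9.1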